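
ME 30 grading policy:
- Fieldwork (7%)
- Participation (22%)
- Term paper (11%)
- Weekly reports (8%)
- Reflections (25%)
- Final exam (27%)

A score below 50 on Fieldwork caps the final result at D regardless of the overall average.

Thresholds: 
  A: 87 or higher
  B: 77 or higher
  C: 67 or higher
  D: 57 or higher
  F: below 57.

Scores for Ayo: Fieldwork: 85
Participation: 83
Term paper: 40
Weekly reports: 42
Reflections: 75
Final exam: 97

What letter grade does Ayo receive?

Fieldwork score 85 ≥ 50: minimum met.
Weighted total:
  Fieldwork 85 × 0.07 = 5.95
  Participation 83 × 0.22 = 18.26
  Term paper 40 × 0.11 = 4.4
  Weekly reports 42 × 0.08 = 3.36
  Reflections 75 × 0.25 = 18.75
  Final exam 97 × 0.27 = 26.19
Sum = 76.91
76.91 is ≥ 67 and < 77 → C

C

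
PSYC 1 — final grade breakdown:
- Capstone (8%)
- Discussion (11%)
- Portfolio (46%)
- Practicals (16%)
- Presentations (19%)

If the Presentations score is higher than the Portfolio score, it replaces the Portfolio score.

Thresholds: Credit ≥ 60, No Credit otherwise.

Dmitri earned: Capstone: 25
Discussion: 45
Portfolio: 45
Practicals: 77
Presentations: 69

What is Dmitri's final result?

Presentations (69) > Portfolio (45), so Portfolio counts as 69.
Weighted total:
  Capstone 25 × 0.08 = 2
  Discussion 45 × 0.11 = 4.95
  Portfolio 69 × 0.46 = 31.74
  Practicals 77 × 0.16 = 12.32
  Presentations 69 × 0.19 = 13.11
Sum = 64.12
64.12 ≥ 60 → Credit

Credit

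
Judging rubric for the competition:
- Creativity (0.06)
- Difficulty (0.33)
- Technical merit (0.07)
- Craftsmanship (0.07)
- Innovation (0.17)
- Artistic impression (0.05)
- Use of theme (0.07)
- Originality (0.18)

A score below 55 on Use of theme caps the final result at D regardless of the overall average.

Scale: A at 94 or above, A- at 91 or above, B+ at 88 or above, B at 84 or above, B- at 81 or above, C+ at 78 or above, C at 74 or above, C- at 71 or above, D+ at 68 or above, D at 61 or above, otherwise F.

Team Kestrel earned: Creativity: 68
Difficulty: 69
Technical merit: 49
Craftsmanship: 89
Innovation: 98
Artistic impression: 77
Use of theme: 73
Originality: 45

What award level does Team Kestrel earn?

D+

Use of theme score 73 ≥ 55: minimum met.
Weighted total:
  Creativity 68 × 0.06 = 4.08
  Difficulty 69 × 0.33 = 22.77
  Technical merit 49 × 0.07 = 3.43
  Craftsmanship 89 × 0.07 = 6.23
  Innovation 98 × 0.17 = 16.66
  Artistic impression 77 × 0.05 = 3.85
  Use of theme 73 × 0.07 = 5.11
  Originality 45 × 0.18 = 8.1
Sum = 70.23
70.23 is ≥ 68 and < 71 → D+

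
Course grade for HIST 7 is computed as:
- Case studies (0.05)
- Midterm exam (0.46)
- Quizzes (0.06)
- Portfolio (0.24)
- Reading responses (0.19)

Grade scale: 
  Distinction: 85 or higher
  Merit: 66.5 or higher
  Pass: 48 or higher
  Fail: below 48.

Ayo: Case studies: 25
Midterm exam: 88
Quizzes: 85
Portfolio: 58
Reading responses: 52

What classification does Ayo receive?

Weighted total:
  Case studies 25 × 0.05 = 1.25
  Midterm exam 88 × 0.46 = 40.48
  Quizzes 85 × 0.06 = 5.1
  Portfolio 58 × 0.24 = 13.92
  Reading responses 52 × 0.19 = 9.88
Sum = 70.63
70.63 is ≥ 66.5 and < 85 → Merit

Merit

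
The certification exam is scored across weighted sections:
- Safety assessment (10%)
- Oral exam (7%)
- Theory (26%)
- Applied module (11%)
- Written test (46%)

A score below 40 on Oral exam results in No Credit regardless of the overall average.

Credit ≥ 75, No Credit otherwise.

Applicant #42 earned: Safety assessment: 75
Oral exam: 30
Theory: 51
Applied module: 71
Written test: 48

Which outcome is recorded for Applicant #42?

Oral exam score 30 < 40: minimum not met.
Weighted total:
  Safety assessment 75 × 0.1 = 7.5
  Oral exam 30 × 0.07 = 2.1
  Theory 51 × 0.26 = 13.26
  Applied module 71 × 0.11 = 7.81
  Written test 48 × 0.46 = 22.08
Sum = 52.75
Because the Oral exam minimum was not met, the result is No Credit.

No Credit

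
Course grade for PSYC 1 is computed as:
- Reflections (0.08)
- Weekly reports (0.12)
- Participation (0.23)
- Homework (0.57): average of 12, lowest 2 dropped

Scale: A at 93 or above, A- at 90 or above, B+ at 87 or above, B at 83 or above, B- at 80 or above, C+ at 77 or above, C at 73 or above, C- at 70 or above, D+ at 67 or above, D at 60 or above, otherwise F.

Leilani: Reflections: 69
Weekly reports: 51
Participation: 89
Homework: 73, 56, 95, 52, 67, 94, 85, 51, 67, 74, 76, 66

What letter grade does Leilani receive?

C

Homework: drop 51, 52 → average of remaining 10 = 753/10 = 75.3
Weighted total:
  Reflections 69 × 0.08 = 5.52
  Weekly reports 51 × 0.12 = 6.12
  Participation 89 × 0.23 = 20.47
  Homework 75.3 × 0.57 = 42.921
Sum = 75.031
75.031 is ≥ 73 and < 77 → C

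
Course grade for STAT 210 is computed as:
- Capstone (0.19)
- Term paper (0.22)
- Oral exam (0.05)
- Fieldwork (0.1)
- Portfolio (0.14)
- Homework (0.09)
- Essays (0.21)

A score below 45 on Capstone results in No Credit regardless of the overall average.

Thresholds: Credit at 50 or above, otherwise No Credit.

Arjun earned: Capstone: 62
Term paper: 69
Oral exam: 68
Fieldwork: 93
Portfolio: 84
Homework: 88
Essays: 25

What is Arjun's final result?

Capstone score 62 ≥ 45: minimum met.
Weighted total:
  Capstone 62 × 0.19 = 11.78
  Term paper 69 × 0.22 = 15.18
  Oral exam 68 × 0.05 = 3.4
  Fieldwork 93 × 0.1 = 9.3
  Portfolio 84 × 0.14 = 11.76
  Homework 88 × 0.09 = 7.92
  Essays 25 × 0.21 = 5.25
Sum = 64.59
64.59 ≥ 50 → Credit

Credit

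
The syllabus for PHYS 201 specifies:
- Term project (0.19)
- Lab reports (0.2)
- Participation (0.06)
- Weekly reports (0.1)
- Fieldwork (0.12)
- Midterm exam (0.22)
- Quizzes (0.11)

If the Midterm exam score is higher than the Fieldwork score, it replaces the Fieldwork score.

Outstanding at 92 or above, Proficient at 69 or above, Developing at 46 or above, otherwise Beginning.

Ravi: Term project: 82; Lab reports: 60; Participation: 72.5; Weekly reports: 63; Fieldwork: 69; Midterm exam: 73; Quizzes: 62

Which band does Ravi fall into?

Midterm exam (73) > Fieldwork (69), so Fieldwork counts as 73.
Weighted total:
  Term project 82 × 0.19 = 15.58
  Lab reports 60 × 0.2 = 12
  Participation 72.5 × 0.06 = 4.35
  Weekly reports 63 × 0.1 = 6.3
  Fieldwork 73 × 0.12 = 8.76
  Midterm exam 73 × 0.22 = 16.06
  Quizzes 62 × 0.11 = 6.82
Sum = 69.87
69.87 is ≥ 69 and < 92 → Proficient

Proficient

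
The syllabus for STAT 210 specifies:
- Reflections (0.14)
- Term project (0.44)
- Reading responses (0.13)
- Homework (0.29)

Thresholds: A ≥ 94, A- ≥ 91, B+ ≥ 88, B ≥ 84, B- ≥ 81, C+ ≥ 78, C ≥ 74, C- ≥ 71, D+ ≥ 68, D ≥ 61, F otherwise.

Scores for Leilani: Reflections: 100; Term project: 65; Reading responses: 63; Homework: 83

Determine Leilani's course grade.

C

Weighted total:
  Reflections 100 × 0.14 = 14
  Term project 65 × 0.44 = 28.6
  Reading responses 63 × 0.13 = 8.19
  Homework 83 × 0.29 = 24.07
Sum = 74.86
74.86 is ≥ 74 and < 78 → C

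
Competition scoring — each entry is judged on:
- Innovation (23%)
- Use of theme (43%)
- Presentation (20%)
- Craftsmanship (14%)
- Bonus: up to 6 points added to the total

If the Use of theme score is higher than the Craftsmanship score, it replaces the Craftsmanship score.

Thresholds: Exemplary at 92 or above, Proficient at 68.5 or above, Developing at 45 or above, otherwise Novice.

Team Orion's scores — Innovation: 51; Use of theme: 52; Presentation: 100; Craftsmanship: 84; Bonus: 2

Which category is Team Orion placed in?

Developing

Use of theme (52) ≤ Craftsmanship (84), so Craftsmanship stays at 84.
Weighted total:
  Innovation 51 × 0.23 = 11.73
  Use of theme 52 × 0.43 = 22.36
  Presentation 100 × 0.2 = 20
  Craftsmanship 84 × 0.14 = 11.76
Sum = 65.85
Bonus: 65.85 + 2 = 67.85
67.85 is ≥ 45 and < 68.5 → Developing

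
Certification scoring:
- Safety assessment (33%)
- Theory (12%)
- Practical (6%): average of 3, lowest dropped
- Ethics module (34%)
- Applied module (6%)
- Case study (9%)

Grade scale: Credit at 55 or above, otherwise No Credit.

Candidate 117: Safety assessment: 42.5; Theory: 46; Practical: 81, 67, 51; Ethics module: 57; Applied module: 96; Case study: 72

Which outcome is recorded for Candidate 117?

Practical: drop 51 → average of remaining 2 = 148/2 = 74
Weighted total:
  Safety assessment 42.5 × 0.33 = 14.025
  Theory 46 × 0.12 = 5.52
  Practical 74 × 0.06 = 4.44
  Ethics module 57 × 0.34 = 19.38
  Applied module 96 × 0.06 = 5.76
  Case study 72 × 0.09 = 6.48
Sum = 55.605
55.605 ≥ 55 → Credit

Credit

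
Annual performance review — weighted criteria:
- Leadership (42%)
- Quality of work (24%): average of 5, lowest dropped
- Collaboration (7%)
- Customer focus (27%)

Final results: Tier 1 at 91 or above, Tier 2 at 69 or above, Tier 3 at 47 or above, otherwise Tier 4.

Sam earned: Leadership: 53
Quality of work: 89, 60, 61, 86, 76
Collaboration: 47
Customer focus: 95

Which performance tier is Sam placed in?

Tier 2

Quality of work: drop 60 → average of remaining 4 = 312/4 = 78
Weighted total:
  Leadership 53 × 0.42 = 22.26
  Quality of work 78 × 0.24 = 18.72
  Collaboration 47 × 0.07 = 3.29
  Customer focus 95 × 0.27 = 25.65
Sum = 69.92
69.92 is ≥ 69 and < 91 → Tier 2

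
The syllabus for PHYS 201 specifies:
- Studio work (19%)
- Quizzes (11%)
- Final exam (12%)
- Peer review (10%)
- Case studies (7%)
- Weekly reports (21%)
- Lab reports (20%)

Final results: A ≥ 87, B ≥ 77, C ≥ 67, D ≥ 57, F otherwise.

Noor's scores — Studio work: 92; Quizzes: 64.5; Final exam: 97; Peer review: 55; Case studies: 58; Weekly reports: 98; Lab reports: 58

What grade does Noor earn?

B

Weighted total:
  Studio work 92 × 0.19 = 17.48
  Quizzes 64.5 × 0.11 = 7.095
  Final exam 97 × 0.12 = 11.64
  Peer review 55 × 0.1 = 5.5
  Case studies 58 × 0.07 = 4.06
  Weekly reports 98 × 0.21 = 20.58
  Lab reports 58 × 0.2 = 11.6
Sum = 77.955
77.955 is ≥ 77 and < 87 → B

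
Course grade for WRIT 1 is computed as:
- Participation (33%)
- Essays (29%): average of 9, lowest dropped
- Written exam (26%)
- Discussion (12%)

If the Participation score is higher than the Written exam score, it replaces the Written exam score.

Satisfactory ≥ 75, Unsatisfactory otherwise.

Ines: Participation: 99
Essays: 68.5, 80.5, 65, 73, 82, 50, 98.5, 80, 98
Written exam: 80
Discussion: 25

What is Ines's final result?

Satisfactory

Essays: drop 50 → average of remaining 8 = 645.5/8 = 80.6875
Participation (99) > Written exam (80), so Written exam counts as 99.
Weighted total:
  Participation 99 × 0.33 = 32.67
  Essays 80.6875 × 0.29 = 23.399375
  Written exam 99 × 0.26 = 25.74
  Discussion 25 × 0.12 = 3
Sum = 84.809375
84.809375 ≥ 75 → Satisfactory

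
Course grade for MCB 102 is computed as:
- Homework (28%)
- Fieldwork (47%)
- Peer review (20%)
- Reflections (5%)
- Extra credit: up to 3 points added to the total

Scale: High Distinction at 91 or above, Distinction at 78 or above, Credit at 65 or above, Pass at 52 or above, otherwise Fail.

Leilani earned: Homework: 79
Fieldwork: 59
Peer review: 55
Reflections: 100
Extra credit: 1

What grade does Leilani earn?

Credit

Weighted total:
  Homework 79 × 0.28 = 22.12
  Fieldwork 59 × 0.47 = 27.73
  Peer review 55 × 0.2 = 11
  Reflections 100 × 0.05 = 5
Sum = 65.85
Extra credit: 65.85 + 1 = 66.85
66.85 is ≥ 65 and < 78 → Credit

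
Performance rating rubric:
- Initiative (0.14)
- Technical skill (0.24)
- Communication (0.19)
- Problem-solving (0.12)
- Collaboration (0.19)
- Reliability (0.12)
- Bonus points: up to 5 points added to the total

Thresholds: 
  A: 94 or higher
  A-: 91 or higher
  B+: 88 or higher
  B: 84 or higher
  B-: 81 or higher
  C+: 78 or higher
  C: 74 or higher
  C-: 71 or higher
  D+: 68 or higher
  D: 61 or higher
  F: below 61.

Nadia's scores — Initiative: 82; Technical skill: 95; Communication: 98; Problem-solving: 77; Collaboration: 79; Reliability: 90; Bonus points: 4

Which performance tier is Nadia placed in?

Weighted total:
  Initiative 82 × 0.14 = 11.48
  Technical skill 95 × 0.24 = 22.8
  Communication 98 × 0.19 = 18.62
  Problem-solving 77 × 0.12 = 9.24
  Collaboration 79 × 0.19 = 15.01
  Reliability 90 × 0.12 = 10.8
Sum = 87.95
Bonus points: 87.95 + 4 = 91.95
91.95 is ≥ 91 and < 94 → A-

A-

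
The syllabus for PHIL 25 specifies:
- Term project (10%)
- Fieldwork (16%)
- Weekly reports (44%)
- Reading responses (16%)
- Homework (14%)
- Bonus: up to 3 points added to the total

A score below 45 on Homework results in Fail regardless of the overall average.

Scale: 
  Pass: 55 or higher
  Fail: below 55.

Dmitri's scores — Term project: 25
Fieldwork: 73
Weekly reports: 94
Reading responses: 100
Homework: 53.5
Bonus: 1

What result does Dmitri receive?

Pass

Homework score 53.5 ≥ 45: minimum met.
Weighted total:
  Term project 25 × 0.1 = 2.5
  Fieldwork 73 × 0.16 = 11.68
  Weekly reports 94 × 0.44 = 41.36
  Reading responses 100 × 0.16 = 16
  Homework 53.5 × 0.14 = 7.49
Sum = 79.03
Bonus: 79.03 + 1 = 80.03
80.03 ≥ 55 → Pass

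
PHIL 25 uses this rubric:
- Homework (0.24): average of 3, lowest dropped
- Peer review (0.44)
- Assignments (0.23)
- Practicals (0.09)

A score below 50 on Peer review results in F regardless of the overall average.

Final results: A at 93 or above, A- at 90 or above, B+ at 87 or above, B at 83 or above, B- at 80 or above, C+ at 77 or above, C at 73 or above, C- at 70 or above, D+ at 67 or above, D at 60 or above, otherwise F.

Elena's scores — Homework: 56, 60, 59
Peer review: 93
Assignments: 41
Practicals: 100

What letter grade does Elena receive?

Homework: drop 56 → average of remaining 2 = 119/2 = 59.5
Peer review score 93 ≥ 50: minimum met.
Weighted total:
  Homework 59.5 × 0.24 = 14.28
  Peer review 93 × 0.44 = 40.92
  Assignments 41 × 0.23 = 9.43
  Practicals 100 × 0.09 = 9
Sum = 73.63
73.63 is ≥ 73 and < 77 → C

C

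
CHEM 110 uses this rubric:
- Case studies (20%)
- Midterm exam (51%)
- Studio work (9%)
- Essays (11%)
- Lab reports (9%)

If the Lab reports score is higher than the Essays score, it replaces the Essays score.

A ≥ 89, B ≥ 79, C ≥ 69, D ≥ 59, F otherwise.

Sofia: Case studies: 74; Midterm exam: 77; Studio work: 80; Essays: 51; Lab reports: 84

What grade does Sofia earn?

Lab reports (84) > Essays (51), so Essays counts as 84.
Weighted total:
  Case studies 74 × 0.2 = 14.8
  Midterm exam 77 × 0.51 = 39.27
  Studio work 80 × 0.09 = 7.2
  Essays 84 × 0.11 = 9.24
  Lab reports 84 × 0.09 = 7.56
Sum = 78.07
78.07 is ≥ 69 and < 79 → C

C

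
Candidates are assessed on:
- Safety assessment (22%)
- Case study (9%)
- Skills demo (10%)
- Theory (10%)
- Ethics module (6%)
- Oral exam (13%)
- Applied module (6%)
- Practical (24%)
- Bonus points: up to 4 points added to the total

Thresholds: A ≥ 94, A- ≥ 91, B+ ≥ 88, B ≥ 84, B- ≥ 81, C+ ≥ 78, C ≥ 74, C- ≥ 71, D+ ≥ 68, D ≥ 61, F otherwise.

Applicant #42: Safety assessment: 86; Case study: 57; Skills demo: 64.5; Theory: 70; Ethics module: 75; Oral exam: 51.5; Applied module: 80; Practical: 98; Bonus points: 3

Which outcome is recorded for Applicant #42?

C+

Weighted total:
  Safety assessment 86 × 0.22 = 18.92
  Case study 57 × 0.09 = 5.13
  Skills demo 64.5 × 0.1 = 6.45
  Theory 70 × 0.1 = 7
  Ethics module 75 × 0.06 = 4.5
  Oral exam 51.5 × 0.13 = 6.695
  Applied module 80 × 0.06 = 4.8
  Practical 98 × 0.24 = 23.52
Sum = 77.015
Bonus points: 77.015 + 3 = 80.015
80.015 is ≥ 78 and < 81 → C+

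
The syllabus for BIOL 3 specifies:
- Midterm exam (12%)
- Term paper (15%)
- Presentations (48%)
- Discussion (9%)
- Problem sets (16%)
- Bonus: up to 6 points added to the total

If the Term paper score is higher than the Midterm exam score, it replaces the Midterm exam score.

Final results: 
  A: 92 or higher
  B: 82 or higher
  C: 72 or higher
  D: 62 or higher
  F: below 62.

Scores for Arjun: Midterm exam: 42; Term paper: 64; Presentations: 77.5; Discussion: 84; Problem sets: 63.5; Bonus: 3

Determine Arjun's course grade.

C

Term paper (64) > Midterm exam (42), so Midterm exam counts as 64.
Weighted total:
  Midterm exam 64 × 0.12 = 7.68
  Term paper 64 × 0.15 = 9.6
  Presentations 77.5 × 0.48 = 37.2
  Discussion 84 × 0.09 = 7.56
  Problem sets 63.5 × 0.16 = 10.16
Sum = 72.2
Bonus: 72.2 + 3 = 75.2
75.2 is ≥ 72 and < 82 → C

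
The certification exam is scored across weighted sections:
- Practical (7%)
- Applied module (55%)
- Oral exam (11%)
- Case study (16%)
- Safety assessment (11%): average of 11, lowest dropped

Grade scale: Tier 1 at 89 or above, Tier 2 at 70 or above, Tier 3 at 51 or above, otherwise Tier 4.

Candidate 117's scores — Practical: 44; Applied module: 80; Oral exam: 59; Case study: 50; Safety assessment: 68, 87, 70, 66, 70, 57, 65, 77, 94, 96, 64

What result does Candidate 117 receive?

Safety assessment: drop 57 → average of remaining 10 = 757/10 = 75.7
Weighted total:
  Practical 44 × 0.07 = 3.08
  Applied module 80 × 0.55 = 44
  Oral exam 59 × 0.11 = 6.49
  Case study 50 × 0.16 = 8
  Safety assessment 75.7 × 0.11 = 8.327
Sum = 69.897
69.897 is ≥ 51 and < 70 → Tier 3

Tier 3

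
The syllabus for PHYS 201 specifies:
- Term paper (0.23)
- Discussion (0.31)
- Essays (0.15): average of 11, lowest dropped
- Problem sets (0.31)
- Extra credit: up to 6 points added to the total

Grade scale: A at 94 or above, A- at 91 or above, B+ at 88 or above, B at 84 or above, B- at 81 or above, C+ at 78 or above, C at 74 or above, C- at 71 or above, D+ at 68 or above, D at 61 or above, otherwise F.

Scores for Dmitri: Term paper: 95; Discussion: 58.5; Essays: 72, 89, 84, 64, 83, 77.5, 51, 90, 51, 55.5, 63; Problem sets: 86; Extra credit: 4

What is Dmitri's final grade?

Essays: drop 51 → average of remaining 10 = 729/10 = 72.9
Weighted total:
  Term paper 95 × 0.23 = 21.85
  Discussion 58.5 × 0.31 = 18.135
  Essays 72.9 × 0.15 = 10.935
  Problem sets 86 × 0.31 = 26.66
Sum = 77.58
Extra credit: 77.58 + 4 = 81.58
81.58 is ≥ 81 and < 84 → B-

B-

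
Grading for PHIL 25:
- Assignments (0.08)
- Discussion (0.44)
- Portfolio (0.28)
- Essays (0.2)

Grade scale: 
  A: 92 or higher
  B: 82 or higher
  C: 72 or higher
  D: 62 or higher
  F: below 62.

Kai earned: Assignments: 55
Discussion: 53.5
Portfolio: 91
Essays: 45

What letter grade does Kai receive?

D

Weighted total:
  Assignments 55 × 0.08 = 4.4
  Discussion 53.5 × 0.44 = 23.54
  Portfolio 91 × 0.28 = 25.48
  Essays 45 × 0.2 = 9
Sum = 62.42
62.42 is ≥ 62 and < 72 → D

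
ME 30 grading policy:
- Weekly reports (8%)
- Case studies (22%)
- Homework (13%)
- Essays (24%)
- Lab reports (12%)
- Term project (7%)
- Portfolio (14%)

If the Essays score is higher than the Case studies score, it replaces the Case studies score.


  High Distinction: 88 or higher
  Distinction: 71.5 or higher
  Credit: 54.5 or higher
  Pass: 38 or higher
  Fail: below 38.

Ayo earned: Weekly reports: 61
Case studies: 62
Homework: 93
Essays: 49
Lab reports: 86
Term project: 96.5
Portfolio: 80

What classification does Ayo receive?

Essays (49) ≤ Case studies (62), so Case studies stays at 62.
Weighted total:
  Weekly reports 61 × 0.08 = 4.88
  Case studies 62 × 0.22 = 13.64
  Homework 93 × 0.13 = 12.09
  Essays 49 × 0.24 = 11.76
  Lab reports 86 × 0.12 = 10.32
  Term project 96.5 × 0.07 = 6.755
  Portfolio 80 × 0.14 = 11.2
Sum = 70.645
70.645 is ≥ 54.5 and < 71.5 → Credit

Credit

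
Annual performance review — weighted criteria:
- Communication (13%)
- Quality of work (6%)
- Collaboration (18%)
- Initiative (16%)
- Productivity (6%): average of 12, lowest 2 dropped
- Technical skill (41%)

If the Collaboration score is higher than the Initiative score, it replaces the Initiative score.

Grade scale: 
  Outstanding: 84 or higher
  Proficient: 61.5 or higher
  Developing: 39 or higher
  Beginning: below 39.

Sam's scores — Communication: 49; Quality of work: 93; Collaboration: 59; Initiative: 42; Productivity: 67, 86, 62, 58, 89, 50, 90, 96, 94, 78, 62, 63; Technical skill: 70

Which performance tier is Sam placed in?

Proficient

Productivity: drop 50, 58 → average of remaining 10 = 787/10 = 78.7
Collaboration (59) > Initiative (42), so Initiative counts as 59.
Weighted total:
  Communication 49 × 0.13 = 6.37
  Quality of work 93 × 0.06 = 5.58
  Collaboration 59 × 0.18 = 10.62
  Initiative 59 × 0.16 = 9.44
  Productivity 78.7 × 0.06 = 4.722
  Technical skill 70 × 0.41 = 28.7
Sum = 65.432
65.432 is ≥ 61.5 and < 84 → Proficient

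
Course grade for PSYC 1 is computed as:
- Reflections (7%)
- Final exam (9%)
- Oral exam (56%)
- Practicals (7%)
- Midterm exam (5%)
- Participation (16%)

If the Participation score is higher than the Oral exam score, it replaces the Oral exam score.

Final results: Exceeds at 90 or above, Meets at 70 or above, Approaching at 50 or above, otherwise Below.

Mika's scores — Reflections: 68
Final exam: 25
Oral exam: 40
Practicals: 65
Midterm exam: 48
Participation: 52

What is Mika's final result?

Approaching

Participation (52) > Oral exam (40), so Oral exam counts as 52.
Weighted total:
  Reflections 68 × 0.07 = 4.76
  Final exam 25 × 0.09 = 2.25
  Oral exam 52 × 0.56 = 29.12
  Practicals 65 × 0.07 = 4.55
  Midterm exam 48 × 0.05 = 2.4
  Participation 52 × 0.16 = 8.32
Sum = 51.4
51.4 is ≥ 50 and < 70 → Approaching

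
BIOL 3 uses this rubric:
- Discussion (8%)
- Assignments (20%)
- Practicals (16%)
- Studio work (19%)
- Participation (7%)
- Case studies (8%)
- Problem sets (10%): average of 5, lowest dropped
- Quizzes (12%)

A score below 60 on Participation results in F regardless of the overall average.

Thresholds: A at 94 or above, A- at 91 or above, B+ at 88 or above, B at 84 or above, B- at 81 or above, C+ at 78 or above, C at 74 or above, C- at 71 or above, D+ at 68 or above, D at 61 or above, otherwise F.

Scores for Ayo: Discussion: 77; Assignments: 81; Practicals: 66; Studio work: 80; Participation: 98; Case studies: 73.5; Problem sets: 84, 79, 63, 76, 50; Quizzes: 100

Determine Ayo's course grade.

C+

Problem sets: drop 50 → average of remaining 4 = 302/4 = 75.5
Participation score 98 ≥ 60: minimum met.
Weighted total:
  Discussion 77 × 0.08 = 6.16
  Assignments 81 × 0.2 = 16.2
  Practicals 66 × 0.16 = 10.56
  Studio work 80 × 0.19 = 15.2
  Participation 98 × 0.07 = 6.86
  Case studies 73.5 × 0.08 = 5.88
  Problem sets 75.5 × 0.1 = 7.55
  Quizzes 100 × 0.12 = 12
Sum = 80.41
80.41 is ≥ 78 and < 81 → C+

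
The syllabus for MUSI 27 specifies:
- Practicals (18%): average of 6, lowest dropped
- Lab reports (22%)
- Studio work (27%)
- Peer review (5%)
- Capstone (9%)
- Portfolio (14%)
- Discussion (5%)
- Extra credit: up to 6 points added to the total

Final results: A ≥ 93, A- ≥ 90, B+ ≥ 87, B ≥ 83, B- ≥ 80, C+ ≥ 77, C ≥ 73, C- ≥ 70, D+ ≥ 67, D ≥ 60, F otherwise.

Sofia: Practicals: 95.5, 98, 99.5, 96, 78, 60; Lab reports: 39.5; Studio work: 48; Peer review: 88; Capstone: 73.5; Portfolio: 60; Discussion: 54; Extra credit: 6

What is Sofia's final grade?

Practicals: drop 60 → average of remaining 5 = 467/5 = 93.4
Weighted total:
  Practicals 93.4 × 0.18 = 16.812
  Lab reports 39.5 × 0.22 = 8.69
  Studio work 48 × 0.27 = 12.96
  Peer review 88 × 0.05 = 4.4
  Capstone 73.5 × 0.09 = 6.615
  Portfolio 60 × 0.14 = 8.4
  Discussion 54 × 0.05 = 2.7
Sum = 60.577
Extra credit: 60.577 + 6 = 66.577
66.577 is ≥ 60 and < 67 → D

D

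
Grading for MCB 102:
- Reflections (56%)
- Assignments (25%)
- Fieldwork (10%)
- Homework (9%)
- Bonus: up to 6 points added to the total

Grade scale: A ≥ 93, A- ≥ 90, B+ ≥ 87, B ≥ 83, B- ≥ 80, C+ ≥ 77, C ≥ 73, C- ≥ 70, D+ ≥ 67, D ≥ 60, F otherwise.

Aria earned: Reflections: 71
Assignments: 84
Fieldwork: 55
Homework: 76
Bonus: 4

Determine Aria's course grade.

C+

Weighted total:
  Reflections 71 × 0.56 = 39.76
  Assignments 84 × 0.25 = 21
  Fieldwork 55 × 0.1 = 5.5
  Homework 76 × 0.09 = 6.84
Sum = 73.1
Bonus: 73.1 + 4 = 77.1
77.1 is ≥ 77 and < 80 → C+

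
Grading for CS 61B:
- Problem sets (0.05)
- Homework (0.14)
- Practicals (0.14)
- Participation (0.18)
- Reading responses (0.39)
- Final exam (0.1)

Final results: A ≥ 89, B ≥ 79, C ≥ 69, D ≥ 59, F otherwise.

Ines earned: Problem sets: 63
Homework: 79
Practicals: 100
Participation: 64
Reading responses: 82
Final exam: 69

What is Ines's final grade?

Weighted total:
  Problem sets 63 × 0.05 = 3.15
  Homework 79 × 0.14 = 11.06
  Practicals 100 × 0.14 = 14
  Participation 64 × 0.18 = 11.52
  Reading responses 82 × 0.39 = 31.98
  Final exam 69 × 0.1 = 6.9
Sum = 78.61
78.61 is ≥ 69 and < 79 → C

C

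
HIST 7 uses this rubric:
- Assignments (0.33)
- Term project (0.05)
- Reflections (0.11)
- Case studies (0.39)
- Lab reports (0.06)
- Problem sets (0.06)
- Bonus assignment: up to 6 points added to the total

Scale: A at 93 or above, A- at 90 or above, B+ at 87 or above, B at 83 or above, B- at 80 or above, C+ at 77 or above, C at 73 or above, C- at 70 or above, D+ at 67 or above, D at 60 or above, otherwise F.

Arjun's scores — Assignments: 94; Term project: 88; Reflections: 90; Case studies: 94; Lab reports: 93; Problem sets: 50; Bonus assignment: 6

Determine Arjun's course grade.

Weighted total:
  Assignments 94 × 0.33 = 31.02
  Term project 88 × 0.05 = 4.4
  Reflections 90 × 0.11 = 9.9
  Case studies 94 × 0.39 = 36.66
  Lab reports 93 × 0.06 = 5.58
  Problem sets 50 × 0.06 = 3
Sum = 90.56
Bonus assignment: 90.56 + 6 = 96.56
96.56 ≥ 93 → A

A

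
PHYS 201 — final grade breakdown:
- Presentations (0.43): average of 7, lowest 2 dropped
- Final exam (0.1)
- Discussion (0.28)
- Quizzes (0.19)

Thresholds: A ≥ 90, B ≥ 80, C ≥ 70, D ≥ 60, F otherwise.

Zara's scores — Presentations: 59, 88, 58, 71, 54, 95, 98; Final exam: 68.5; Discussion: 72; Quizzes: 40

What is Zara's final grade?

Presentations: drop 54, 58 → average of remaining 5 = 411/5 = 82.2
Weighted total:
  Presentations 82.2 × 0.43 = 35.346
  Final exam 68.5 × 0.1 = 6.85
  Discussion 72 × 0.28 = 20.16
  Quizzes 40 × 0.19 = 7.6
Sum = 69.956
69.956 is ≥ 60 and < 70 → D

D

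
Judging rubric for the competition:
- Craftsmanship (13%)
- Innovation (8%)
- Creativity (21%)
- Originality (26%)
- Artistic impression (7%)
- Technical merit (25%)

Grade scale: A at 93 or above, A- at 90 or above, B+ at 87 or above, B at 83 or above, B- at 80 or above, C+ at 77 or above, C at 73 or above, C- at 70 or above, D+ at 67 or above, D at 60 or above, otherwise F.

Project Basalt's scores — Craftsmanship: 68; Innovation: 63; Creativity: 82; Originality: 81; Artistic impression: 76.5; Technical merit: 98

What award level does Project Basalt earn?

Weighted total:
  Craftsmanship 68 × 0.13 = 8.84
  Innovation 63 × 0.08 = 5.04
  Creativity 82 × 0.21 = 17.22
  Originality 81 × 0.26 = 21.06
  Artistic impression 76.5 × 0.07 = 5.355
  Technical merit 98 × 0.25 = 24.5
Sum = 82.015
82.015 is ≥ 80 and < 83 → B-

B-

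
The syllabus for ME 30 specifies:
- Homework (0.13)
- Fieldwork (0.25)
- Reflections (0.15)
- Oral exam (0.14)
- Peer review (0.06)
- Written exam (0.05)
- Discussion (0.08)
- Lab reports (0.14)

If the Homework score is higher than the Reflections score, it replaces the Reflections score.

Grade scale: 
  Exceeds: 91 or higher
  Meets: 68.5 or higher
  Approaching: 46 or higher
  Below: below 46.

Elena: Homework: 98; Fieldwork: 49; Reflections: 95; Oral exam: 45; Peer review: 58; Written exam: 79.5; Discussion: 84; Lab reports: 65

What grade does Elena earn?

Homework (98) > Reflections (95), so Reflections counts as 98.
Weighted total:
  Homework 98 × 0.13 = 12.74
  Fieldwork 49 × 0.25 = 12.25
  Reflections 98 × 0.15 = 14.7
  Oral exam 45 × 0.14 = 6.3
  Peer review 58 × 0.06 = 3.48
  Written exam 79.5 × 0.05 = 3.975
  Discussion 84 × 0.08 = 6.72
  Lab reports 65 × 0.14 = 9.1
Sum = 69.265
69.265 is ≥ 68.5 and < 91 → Meets

Meets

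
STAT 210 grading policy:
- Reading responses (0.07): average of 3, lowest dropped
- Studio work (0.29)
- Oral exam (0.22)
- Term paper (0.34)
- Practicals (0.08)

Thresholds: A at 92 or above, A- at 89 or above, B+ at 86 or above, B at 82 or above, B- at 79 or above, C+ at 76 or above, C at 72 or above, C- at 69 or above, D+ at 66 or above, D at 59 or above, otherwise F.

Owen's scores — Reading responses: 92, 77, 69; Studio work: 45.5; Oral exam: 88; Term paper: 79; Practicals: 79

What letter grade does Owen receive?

C-

Reading responses: drop 69 → average of remaining 2 = 169/2 = 84.5
Weighted total:
  Reading responses 84.5 × 0.07 = 5.915
  Studio work 45.5 × 0.29 = 13.195
  Oral exam 88 × 0.22 = 19.36
  Term paper 79 × 0.34 = 26.86
  Practicals 79 × 0.08 = 6.32
Sum = 71.65
71.65 is ≥ 69 and < 72 → C-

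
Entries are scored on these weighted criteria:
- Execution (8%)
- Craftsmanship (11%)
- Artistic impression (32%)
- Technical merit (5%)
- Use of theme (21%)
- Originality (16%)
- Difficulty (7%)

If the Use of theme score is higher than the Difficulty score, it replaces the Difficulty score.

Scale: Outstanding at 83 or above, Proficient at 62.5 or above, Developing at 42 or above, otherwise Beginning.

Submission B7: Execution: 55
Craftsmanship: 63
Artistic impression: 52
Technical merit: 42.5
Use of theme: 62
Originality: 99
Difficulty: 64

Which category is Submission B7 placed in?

Use of theme (62) ≤ Difficulty (64), so Difficulty stays at 64.
Weighted total:
  Execution 55 × 0.08 = 4.4
  Craftsmanship 63 × 0.11 = 6.93
  Artistic impression 52 × 0.32 = 16.64
  Technical merit 42.5 × 0.05 = 2.125
  Use of theme 62 × 0.21 = 13.02
  Originality 99 × 0.16 = 15.84
  Difficulty 64 × 0.07 = 4.48
Sum = 63.435
63.435 is ≥ 62.5 and < 83 → Proficient

Proficient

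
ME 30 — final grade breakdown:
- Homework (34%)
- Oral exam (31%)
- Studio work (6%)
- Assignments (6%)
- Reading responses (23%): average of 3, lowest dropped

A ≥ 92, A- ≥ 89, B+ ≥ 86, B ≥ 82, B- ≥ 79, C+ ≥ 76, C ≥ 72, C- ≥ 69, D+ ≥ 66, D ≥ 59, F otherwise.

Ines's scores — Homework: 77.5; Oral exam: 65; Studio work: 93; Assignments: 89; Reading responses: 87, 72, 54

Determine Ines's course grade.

Reading responses: drop 54 → average of remaining 2 = 159/2 = 79.5
Weighted total:
  Homework 77.5 × 0.34 = 26.35
  Oral exam 65 × 0.31 = 20.15
  Studio work 93 × 0.06 = 5.58
  Assignments 89 × 0.06 = 5.34
  Reading responses 79.5 × 0.23 = 18.285
Sum = 75.705
75.705 is ≥ 72 and < 76 → C

C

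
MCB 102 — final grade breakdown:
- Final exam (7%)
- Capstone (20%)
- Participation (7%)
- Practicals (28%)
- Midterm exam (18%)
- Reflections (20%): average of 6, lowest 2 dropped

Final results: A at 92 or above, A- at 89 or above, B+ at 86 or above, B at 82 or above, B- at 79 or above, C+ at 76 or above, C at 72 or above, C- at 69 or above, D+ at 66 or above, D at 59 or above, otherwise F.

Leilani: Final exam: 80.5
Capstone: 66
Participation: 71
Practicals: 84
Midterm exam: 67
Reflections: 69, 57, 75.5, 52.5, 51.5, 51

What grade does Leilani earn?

Reflections: drop 51, 51.5 → average of remaining 4 = 254/4 = 63.5
Weighted total:
  Final exam 80.5 × 0.07 = 5.635
  Capstone 66 × 0.2 = 13.2
  Participation 71 × 0.07 = 4.97
  Practicals 84 × 0.28 = 23.52
  Midterm exam 67 × 0.18 = 12.06
  Reflections 63.5 × 0.2 = 12.7
Sum = 72.085
72.085 is ≥ 72 and < 76 → C

C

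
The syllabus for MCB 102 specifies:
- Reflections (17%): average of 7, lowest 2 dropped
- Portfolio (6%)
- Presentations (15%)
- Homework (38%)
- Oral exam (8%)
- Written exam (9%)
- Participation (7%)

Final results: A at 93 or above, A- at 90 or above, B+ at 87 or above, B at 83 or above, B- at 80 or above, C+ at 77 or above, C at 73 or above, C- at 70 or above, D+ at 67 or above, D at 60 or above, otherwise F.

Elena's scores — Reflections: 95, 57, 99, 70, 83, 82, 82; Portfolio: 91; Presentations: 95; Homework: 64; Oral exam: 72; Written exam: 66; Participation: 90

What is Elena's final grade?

Reflections: drop 57, 70 → average of remaining 5 = 441/5 = 88.2
Weighted total:
  Reflections 88.2 × 0.17 = 14.994
  Portfolio 91 × 0.06 = 5.46
  Presentations 95 × 0.15 = 14.25
  Homework 64 × 0.38 = 24.32
  Oral exam 72 × 0.08 = 5.76
  Written exam 66 × 0.09 = 5.94
  Participation 90 × 0.07 = 6.3
Sum = 77.024
77.024 is ≥ 77 and < 80 → C+

C+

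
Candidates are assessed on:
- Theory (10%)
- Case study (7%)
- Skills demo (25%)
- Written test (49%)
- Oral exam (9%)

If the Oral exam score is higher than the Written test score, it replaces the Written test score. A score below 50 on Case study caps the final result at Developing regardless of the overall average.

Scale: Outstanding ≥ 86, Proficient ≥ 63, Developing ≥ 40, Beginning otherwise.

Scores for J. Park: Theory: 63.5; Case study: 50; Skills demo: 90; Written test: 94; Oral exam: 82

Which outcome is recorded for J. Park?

Oral exam (82) ≤ Written test (94), so Written test stays at 94.
Case study score 50 ≥ 50: minimum met.
Weighted total:
  Theory 63.5 × 0.1 = 6.35
  Case study 50 × 0.07 = 3.5
  Skills demo 90 × 0.25 = 22.5
  Written test 94 × 0.49 = 46.06
  Oral exam 82 × 0.09 = 7.38
Sum = 85.79
85.79 is ≥ 63 and < 86 → Proficient

Proficient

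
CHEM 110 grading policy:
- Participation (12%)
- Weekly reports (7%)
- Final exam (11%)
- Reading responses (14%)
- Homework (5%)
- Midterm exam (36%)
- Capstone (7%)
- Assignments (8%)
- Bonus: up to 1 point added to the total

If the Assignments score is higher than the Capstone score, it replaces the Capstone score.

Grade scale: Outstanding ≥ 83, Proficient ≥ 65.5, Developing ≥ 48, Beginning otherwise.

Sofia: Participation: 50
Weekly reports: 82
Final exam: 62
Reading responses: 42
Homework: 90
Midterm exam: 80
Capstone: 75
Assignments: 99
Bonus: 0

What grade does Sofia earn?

Assignments (99) > Capstone (75), so Capstone counts as 99.
Weighted total:
  Participation 50 × 0.12 = 6
  Weekly reports 82 × 0.07 = 5.74
  Final exam 62 × 0.11 = 6.82
  Reading responses 42 × 0.14 = 5.88
  Homework 90 × 0.05 = 4.5
  Midterm exam 80 × 0.36 = 28.8
  Capstone 99 × 0.07 = 6.93
  Assignments 99 × 0.08 = 7.92
Sum = 72.59
Bonus: 72.59 + 0 = 72.59
72.59 is ≥ 65.5 and < 83 → Proficient

Proficient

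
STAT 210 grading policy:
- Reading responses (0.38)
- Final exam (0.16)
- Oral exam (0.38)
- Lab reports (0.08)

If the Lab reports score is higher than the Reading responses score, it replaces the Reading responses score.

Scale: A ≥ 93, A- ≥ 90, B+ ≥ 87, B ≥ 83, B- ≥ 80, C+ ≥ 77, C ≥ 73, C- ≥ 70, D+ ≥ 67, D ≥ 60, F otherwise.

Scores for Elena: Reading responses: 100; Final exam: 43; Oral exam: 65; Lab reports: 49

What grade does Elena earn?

C

Lab reports (49) ≤ Reading responses (100), so Reading responses stays at 100.
Weighted total:
  Reading responses 100 × 0.38 = 38
  Final exam 43 × 0.16 = 6.88
  Oral exam 65 × 0.38 = 24.7
  Lab reports 49 × 0.08 = 3.92
Sum = 73.5
73.5 is ≥ 73 and < 77 → C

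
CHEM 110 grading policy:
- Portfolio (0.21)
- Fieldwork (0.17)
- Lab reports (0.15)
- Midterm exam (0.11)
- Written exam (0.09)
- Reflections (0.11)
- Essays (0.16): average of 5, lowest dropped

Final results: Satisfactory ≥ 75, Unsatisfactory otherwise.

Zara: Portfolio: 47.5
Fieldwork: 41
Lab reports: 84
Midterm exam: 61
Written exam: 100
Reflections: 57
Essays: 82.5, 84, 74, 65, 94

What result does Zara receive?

Unsatisfactory

Essays: drop 65 → average of remaining 4 = 334.5/4 = 83.625
Weighted total:
  Portfolio 47.5 × 0.21 = 9.975
  Fieldwork 41 × 0.17 = 6.97
  Lab reports 84 × 0.15 = 12.6
  Midterm exam 61 × 0.11 = 6.71
  Written exam 100 × 0.09 = 9
  Reflections 57 × 0.11 = 6.27
  Essays 83.625 × 0.16 = 13.38
Sum = 64.905
64.905 < 75 → Unsatisfactory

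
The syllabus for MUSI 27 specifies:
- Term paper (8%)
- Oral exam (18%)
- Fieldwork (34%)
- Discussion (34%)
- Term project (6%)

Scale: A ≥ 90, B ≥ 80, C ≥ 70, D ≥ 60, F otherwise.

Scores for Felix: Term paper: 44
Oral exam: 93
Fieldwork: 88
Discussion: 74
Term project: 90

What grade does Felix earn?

Weighted total:
  Term paper 44 × 0.08 = 3.52
  Oral exam 93 × 0.18 = 16.74
  Fieldwork 88 × 0.34 = 29.92
  Discussion 74 × 0.34 = 25.16
  Term project 90 × 0.06 = 5.4
Sum = 80.74
80.74 is ≥ 80 and < 90 → B

B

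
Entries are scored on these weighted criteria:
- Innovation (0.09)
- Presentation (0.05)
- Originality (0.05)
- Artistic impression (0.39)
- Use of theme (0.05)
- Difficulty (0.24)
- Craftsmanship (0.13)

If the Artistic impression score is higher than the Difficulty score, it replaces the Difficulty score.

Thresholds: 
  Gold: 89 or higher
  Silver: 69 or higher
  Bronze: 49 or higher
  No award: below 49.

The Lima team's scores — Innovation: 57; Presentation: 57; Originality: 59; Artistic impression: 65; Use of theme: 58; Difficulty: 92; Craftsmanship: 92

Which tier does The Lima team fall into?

Artistic impression (65) ≤ Difficulty (92), so Difficulty stays at 92.
Weighted total:
  Innovation 57 × 0.09 = 5.13
  Presentation 57 × 0.05 = 2.85
  Originality 59 × 0.05 = 2.95
  Artistic impression 65 × 0.39 = 25.35
  Use of theme 58 × 0.05 = 2.9
  Difficulty 92 × 0.24 = 22.08
  Craftsmanship 92 × 0.13 = 11.96
Sum = 73.22
73.22 is ≥ 69 and < 89 → Silver

Silver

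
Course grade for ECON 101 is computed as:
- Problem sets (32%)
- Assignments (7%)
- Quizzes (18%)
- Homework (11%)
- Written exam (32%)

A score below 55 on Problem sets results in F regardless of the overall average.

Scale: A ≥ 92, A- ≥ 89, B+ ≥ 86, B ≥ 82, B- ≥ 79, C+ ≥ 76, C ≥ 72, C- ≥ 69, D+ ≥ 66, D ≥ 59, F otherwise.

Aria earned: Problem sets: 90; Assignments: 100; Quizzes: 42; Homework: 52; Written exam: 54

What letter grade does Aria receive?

D+

Problem sets score 90 ≥ 55: minimum met.
Weighted total:
  Problem sets 90 × 0.32 = 28.8
  Assignments 100 × 0.07 = 7
  Quizzes 42 × 0.18 = 7.56
  Homework 52 × 0.11 = 5.72
  Written exam 54 × 0.32 = 17.28
Sum = 66.36
66.36 is ≥ 66 and < 69 → D+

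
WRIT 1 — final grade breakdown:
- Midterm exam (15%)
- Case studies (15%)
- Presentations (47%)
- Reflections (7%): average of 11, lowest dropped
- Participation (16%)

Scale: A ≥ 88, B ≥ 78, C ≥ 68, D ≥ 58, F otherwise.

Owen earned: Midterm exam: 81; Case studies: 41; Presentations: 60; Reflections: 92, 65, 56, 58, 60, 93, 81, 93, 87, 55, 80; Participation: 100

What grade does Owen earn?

D

Reflections: drop 55 → average of remaining 10 = 765/10 = 76.5
Weighted total:
  Midterm exam 81 × 0.15 = 12.15
  Case studies 41 × 0.15 = 6.15
  Presentations 60 × 0.47 = 28.2
  Reflections 76.5 × 0.07 = 5.355
  Participation 100 × 0.16 = 16
Sum = 67.855
67.855 is ≥ 58 and < 68 → D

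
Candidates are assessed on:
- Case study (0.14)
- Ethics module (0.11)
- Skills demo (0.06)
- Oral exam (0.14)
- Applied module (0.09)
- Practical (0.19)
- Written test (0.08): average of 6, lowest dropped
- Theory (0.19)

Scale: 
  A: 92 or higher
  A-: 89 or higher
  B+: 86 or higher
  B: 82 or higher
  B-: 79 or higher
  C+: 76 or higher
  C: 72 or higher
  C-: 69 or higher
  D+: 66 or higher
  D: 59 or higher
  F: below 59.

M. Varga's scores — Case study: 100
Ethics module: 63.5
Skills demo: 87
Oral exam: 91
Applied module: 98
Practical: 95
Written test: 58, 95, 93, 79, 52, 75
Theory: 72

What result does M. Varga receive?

B

Written test: drop 52 → average of remaining 5 = 400/5 = 80
Weighted total:
  Case study 100 × 0.14 = 14
  Ethics module 63.5 × 0.11 = 6.985
  Skills demo 87 × 0.06 = 5.22
  Oral exam 91 × 0.14 = 12.74
  Applied module 98 × 0.09 = 8.82
  Practical 95 × 0.19 = 18.05
  Written test 80 × 0.08 = 6.4
  Theory 72 × 0.19 = 13.68
Sum = 85.895
85.895 is ≥ 82 and < 86 → B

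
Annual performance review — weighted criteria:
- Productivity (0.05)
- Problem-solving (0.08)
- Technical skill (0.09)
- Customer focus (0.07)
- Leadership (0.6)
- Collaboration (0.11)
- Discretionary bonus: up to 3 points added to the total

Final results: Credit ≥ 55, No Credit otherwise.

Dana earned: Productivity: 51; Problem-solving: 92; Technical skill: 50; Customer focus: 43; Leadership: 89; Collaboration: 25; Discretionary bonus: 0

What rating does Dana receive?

Credit

Weighted total:
  Productivity 51 × 0.05 = 2.55
  Problem-solving 92 × 0.08 = 7.36
  Technical skill 50 × 0.09 = 4.5
  Customer focus 43 × 0.07 = 3.01
  Leadership 89 × 0.6 = 53.4
  Collaboration 25 × 0.11 = 2.75
Sum = 73.57
Discretionary bonus: 73.57 + 0 = 73.57
73.57 ≥ 55 → Credit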